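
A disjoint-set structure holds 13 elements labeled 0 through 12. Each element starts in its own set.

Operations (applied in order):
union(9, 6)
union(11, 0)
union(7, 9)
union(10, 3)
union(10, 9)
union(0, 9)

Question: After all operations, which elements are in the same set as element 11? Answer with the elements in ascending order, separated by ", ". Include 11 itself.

Answer: 0, 3, 6, 7, 9, 10, 11

Derivation:
Step 1: union(9, 6) -> merged; set of 9 now {6, 9}
Step 2: union(11, 0) -> merged; set of 11 now {0, 11}
Step 3: union(7, 9) -> merged; set of 7 now {6, 7, 9}
Step 4: union(10, 3) -> merged; set of 10 now {3, 10}
Step 5: union(10, 9) -> merged; set of 10 now {3, 6, 7, 9, 10}
Step 6: union(0, 9) -> merged; set of 0 now {0, 3, 6, 7, 9, 10, 11}
Component of 11: {0, 3, 6, 7, 9, 10, 11}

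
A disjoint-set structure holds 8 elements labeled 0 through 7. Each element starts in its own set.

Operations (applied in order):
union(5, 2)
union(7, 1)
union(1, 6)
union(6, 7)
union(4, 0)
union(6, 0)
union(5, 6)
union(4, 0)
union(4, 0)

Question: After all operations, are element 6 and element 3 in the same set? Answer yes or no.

Step 1: union(5, 2) -> merged; set of 5 now {2, 5}
Step 2: union(7, 1) -> merged; set of 7 now {1, 7}
Step 3: union(1, 6) -> merged; set of 1 now {1, 6, 7}
Step 4: union(6, 7) -> already same set; set of 6 now {1, 6, 7}
Step 5: union(4, 0) -> merged; set of 4 now {0, 4}
Step 6: union(6, 0) -> merged; set of 6 now {0, 1, 4, 6, 7}
Step 7: union(5, 6) -> merged; set of 5 now {0, 1, 2, 4, 5, 6, 7}
Step 8: union(4, 0) -> already same set; set of 4 now {0, 1, 2, 4, 5, 6, 7}
Step 9: union(4, 0) -> already same set; set of 4 now {0, 1, 2, 4, 5, 6, 7}
Set of 6: {0, 1, 2, 4, 5, 6, 7}; 3 is not a member.

Answer: no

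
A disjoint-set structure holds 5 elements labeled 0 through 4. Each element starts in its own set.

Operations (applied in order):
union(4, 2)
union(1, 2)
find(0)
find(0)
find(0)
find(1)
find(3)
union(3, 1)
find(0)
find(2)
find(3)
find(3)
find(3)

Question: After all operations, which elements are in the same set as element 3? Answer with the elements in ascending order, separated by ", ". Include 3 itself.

Answer: 1, 2, 3, 4

Derivation:
Step 1: union(4, 2) -> merged; set of 4 now {2, 4}
Step 2: union(1, 2) -> merged; set of 1 now {1, 2, 4}
Step 3: find(0) -> no change; set of 0 is {0}
Step 4: find(0) -> no change; set of 0 is {0}
Step 5: find(0) -> no change; set of 0 is {0}
Step 6: find(1) -> no change; set of 1 is {1, 2, 4}
Step 7: find(3) -> no change; set of 3 is {3}
Step 8: union(3, 1) -> merged; set of 3 now {1, 2, 3, 4}
Step 9: find(0) -> no change; set of 0 is {0}
Step 10: find(2) -> no change; set of 2 is {1, 2, 3, 4}
Step 11: find(3) -> no change; set of 3 is {1, 2, 3, 4}
Step 12: find(3) -> no change; set of 3 is {1, 2, 3, 4}
Step 13: find(3) -> no change; set of 3 is {1, 2, 3, 4}
Component of 3: {1, 2, 3, 4}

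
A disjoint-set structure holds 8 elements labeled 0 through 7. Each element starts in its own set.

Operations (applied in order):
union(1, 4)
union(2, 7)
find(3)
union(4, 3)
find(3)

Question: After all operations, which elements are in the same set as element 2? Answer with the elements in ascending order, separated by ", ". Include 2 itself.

Step 1: union(1, 4) -> merged; set of 1 now {1, 4}
Step 2: union(2, 7) -> merged; set of 2 now {2, 7}
Step 3: find(3) -> no change; set of 3 is {3}
Step 4: union(4, 3) -> merged; set of 4 now {1, 3, 4}
Step 5: find(3) -> no change; set of 3 is {1, 3, 4}
Component of 2: {2, 7}

Answer: 2, 7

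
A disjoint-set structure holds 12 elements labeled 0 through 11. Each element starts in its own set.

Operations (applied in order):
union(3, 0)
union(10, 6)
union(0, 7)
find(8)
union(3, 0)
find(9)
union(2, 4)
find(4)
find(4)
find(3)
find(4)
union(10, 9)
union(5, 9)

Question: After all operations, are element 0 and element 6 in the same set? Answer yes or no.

Step 1: union(3, 0) -> merged; set of 3 now {0, 3}
Step 2: union(10, 6) -> merged; set of 10 now {6, 10}
Step 3: union(0, 7) -> merged; set of 0 now {0, 3, 7}
Step 4: find(8) -> no change; set of 8 is {8}
Step 5: union(3, 0) -> already same set; set of 3 now {0, 3, 7}
Step 6: find(9) -> no change; set of 9 is {9}
Step 7: union(2, 4) -> merged; set of 2 now {2, 4}
Step 8: find(4) -> no change; set of 4 is {2, 4}
Step 9: find(4) -> no change; set of 4 is {2, 4}
Step 10: find(3) -> no change; set of 3 is {0, 3, 7}
Step 11: find(4) -> no change; set of 4 is {2, 4}
Step 12: union(10, 9) -> merged; set of 10 now {6, 9, 10}
Step 13: union(5, 9) -> merged; set of 5 now {5, 6, 9, 10}
Set of 0: {0, 3, 7}; 6 is not a member.

Answer: no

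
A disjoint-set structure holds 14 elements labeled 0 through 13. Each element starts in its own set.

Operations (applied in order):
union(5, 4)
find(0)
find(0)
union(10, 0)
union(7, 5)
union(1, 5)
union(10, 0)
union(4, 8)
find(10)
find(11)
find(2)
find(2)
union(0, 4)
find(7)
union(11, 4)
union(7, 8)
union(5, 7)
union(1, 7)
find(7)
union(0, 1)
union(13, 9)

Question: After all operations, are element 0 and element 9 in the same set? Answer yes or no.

Answer: no

Derivation:
Step 1: union(5, 4) -> merged; set of 5 now {4, 5}
Step 2: find(0) -> no change; set of 0 is {0}
Step 3: find(0) -> no change; set of 0 is {0}
Step 4: union(10, 0) -> merged; set of 10 now {0, 10}
Step 5: union(7, 5) -> merged; set of 7 now {4, 5, 7}
Step 6: union(1, 5) -> merged; set of 1 now {1, 4, 5, 7}
Step 7: union(10, 0) -> already same set; set of 10 now {0, 10}
Step 8: union(4, 8) -> merged; set of 4 now {1, 4, 5, 7, 8}
Step 9: find(10) -> no change; set of 10 is {0, 10}
Step 10: find(11) -> no change; set of 11 is {11}
Step 11: find(2) -> no change; set of 2 is {2}
Step 12: find(2) -> no change; set of 2 is {2}
Step 13: union(0, 4) -> merged; set of 0 now {0, 1, 4, 5, 7, 8, 10}
Step 14: find(7) -> no change; set of 7 is {0, 1, 4, 5, 7, 8, 10}
Step 15: union(11, 4) -> merged; set of 11 now {0, 1, 4, 5, 7, 8, 10, 11}
Step 16: union(7, 8) -> already same set; set of 7 now {0, 1, 4, 5, 7, 8, 10, 11}
Step 17: union(5, 7) -> already same set; set of 5 now {0, 1, 4, 5, 7, 8, 10, 11}
Step 18: union(1, 7) -> already same set; set of 1 now {0, 1, 4, 5, 7, 8, 10, 11}
Step 19: find(7) -> no change; set of 7 is {0, 1, 4, 5, 7, 8, 10, 11}
Step 20: union(0, 1) -> already same set; set of 0 now {0, 1, 4, 5, 7, 8, 10, 11}
Step 21: union(13, 9) -> merged; set of 13 now {9, 13}
Set of 0: {0, 1, 4, 5, 7, 8, 10, 11}; 9 is not a member.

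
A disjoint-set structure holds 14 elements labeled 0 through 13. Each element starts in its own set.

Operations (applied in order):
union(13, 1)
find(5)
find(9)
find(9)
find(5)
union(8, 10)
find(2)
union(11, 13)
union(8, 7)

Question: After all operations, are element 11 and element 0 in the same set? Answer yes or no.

Step 1: union(13, 1) -> merged; set of 13 now {1, 13}
Step 2: find(5) -> no change; set of 5 is {5}
Step 3: find(9) -> no change; set of 9 is {9}
Step 4: find(9) -> no change; set of 9 is {9}
Step 5: find(5) -> no change; set of 5 is {5}
Step 6: union(8, 10) -> merged; set of 8 now {8, 10}
Step 7: find(2) -> no change; set of 2 is {2}
Step 8: union(11, 13) -> merged; set of 11 now {1, 11, 13}
Step 9: union(8, 7) -> merged; set of 8 now {7, 8, 10}
Set of 11: {1, 11, 13}; 0 is not a member.

Answer: no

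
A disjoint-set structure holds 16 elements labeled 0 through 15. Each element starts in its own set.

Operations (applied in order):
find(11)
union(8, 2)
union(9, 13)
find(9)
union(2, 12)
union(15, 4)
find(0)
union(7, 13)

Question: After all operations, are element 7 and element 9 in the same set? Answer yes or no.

Step 1: find(11) -> no change; set of 11 is {11}
Step 2: union(8, 2) -> merged; set of 8 now {2, 8}
Step 3: union(9, 13) -> merged; set of 9 now {9, 13}
Step 4: find(9) -> no change; set of 9 is {9, 13}
Step 5: union(2, 12) -> merged; set of 2 now {2, 8, 12}
Step 6: union(15, 4) -> merged; set of 15 now {4, 15}
Step 7: find(0) -> no change; set of 0 is {0}
Step 8: union(7, 13) -> merged; set of 7 now {7, 9, 13}
Set of 7: {7, 9, 13}; 9 is a member.

Answer: yes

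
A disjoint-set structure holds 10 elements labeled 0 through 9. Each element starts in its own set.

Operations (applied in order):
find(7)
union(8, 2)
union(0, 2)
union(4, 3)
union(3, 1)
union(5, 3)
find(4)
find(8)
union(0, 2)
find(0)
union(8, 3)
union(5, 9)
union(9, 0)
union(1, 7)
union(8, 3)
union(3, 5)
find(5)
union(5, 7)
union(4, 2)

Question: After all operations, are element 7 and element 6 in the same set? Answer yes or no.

Answer: no

Derivation:
Step 1: find(7) -> no change; set of 7 is {7}
Step 2: union(8, 2) -> merged; set of 8 now {2, 8}
Step 3: union(0, 2) -> merged; set of 0 now {0, 2, 8}
Step 4: union(4, 3) -> merged; set of 4 now {3, 4}
Step 5: union(3, 1) -> merged; set of 3 now {1, 3, 4}
Step 6: union(5, 3) -> merged; set of 5 now {1, 3, 4, 5}
Step 7: find(4) -> no change; set of 4 is {1, 3, 4, 5}
Step 8: find(8) -> no change; set of 8 is {0, 2, 8}
Step 9: union(0, 2) -> already same set; set of 0 now {0, 2, 8}
Step 10: find(0) -> no change; set of 0 is {0, 2, 8}
Step 11: union(8, 3) -> merged; set of 8 now {0, 1, 2, 3, 4, 5, 8}
Step 12: union(5, 9) -> merged; set of 5 now {0, 1, 2, 3, 4, 5, 8, 9}
Step 13: union(9, 0) -> already same set; set of 9 now {0, 1, 2, 3, 4, 5, 8, 9}
Step 14: union(1, 7) -> merged; set of 1 now {0, 1, 2, 3, 4, 5, 7, 8, 9}
Step 15: union(8, 3) -> already same set; set of 8 now {0, 1, 2, 3, 4, 5, 7, 8, 9}
Step 16: union(3, 5) -> already same set; set of 3 now {0, 1, 2, 3, 4, 5, 7, 8, 9}
Step 17: find(5) -> no change; set of 5 is {0, 1, 2, 3, 4, 5, 7, 8, 9}
Step 18: union(5, 7) -> already same set; set of 5 now {0, 1, 2, 3, 4, 5, 7, 8, 9}
Step 19: union(4, 2) -> already same set; set of 4 now {0, 1, 2, 3, 4, 5, 7, 8, 9}
Set of 7: {0, 1, 2, 3, 4, 5, 7, 8, 9}; 6 is not a member.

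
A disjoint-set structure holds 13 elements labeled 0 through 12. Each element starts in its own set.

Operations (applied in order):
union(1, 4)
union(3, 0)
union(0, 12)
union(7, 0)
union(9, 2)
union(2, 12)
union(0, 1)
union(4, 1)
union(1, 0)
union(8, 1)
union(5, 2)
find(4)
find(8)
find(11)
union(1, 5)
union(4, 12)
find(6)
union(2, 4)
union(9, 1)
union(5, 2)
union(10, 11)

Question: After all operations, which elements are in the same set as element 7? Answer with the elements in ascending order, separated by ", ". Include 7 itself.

Step 1: union(1, 4) -> merged; set of 1 now {1, 4}
Step 2: union(3, 0) -> merged; set of 3 now {0, 3}
Step 3: union(0, 12) -> merged; set of 0 now {0, 3, 12}
Step 4: union(7, 0) -> merged; set of 7 now {0, 3, 7, 12}
Step 5: union(9, 2) -> merged; set of 9 now {2, 9}
Step 6: union(2, 12) -> merged; set of 2 now {0, 2, 3, 7, 9, 12}
Step 7: union(0, 1) -> merged; set of 0 now {0, 1, 2, 3, 4, 7, 9, 12}
Step 8: union(4, 1) -> already same set; set of 4 now {0, 1, 2, 3, 4, 7, 9, 12}
Step 9: union(1, 0) -> already same set; set of 1 now {0, 1, 2, 3, 4, 7, 9, 12}
Step 10: union(8, 1) -> merged; set of 8 now {0, 1, 2, 3, 4, 7, 8, 9, 12}
Step 11: union(5, 2) -> merged; set of 5 now {0, 1, 2, 3, 4, 5, 7, 8, 9, 12}
Step 12: find(4) -> no change; set of 4 is {0, 1, 2, 3, 4, 5, 7, 8, 9, 12}
Step 13: find(8) -> no change; set of 8 is {0, 1, 2, 3, 4, 5, 7, 8, 9, 12}
Step 14: find(11) -> no change; set of 11 is {11}
Step 15: union(1, 5) -> already same set; set of 1 now {0, 1, 2, 3, 4, 5, 7, 8, 9, 12}
Step 16: union(4, 12) -> already same set; set of 4 now {0, 1, 2, 3, 4, 5, 7, 8, 9, 12}
Step 17: find(6) -> no change; set of 6 is {6}
Step 18: union(2, 4) -> already same set; set of 2 now {0, 1, 2, 3, 4, 5, 7, 8, 9, 12}
Step 19: union(9, 1) -> already same set; set of 9 now {0, 1, 2, 3, 4, 5, 7, 8, 9, 12}
Step 20: union(5, 2) -> already same set; set of 5 now {0, 1, 2, 3, 4, 5, 7, 8, 9, 12}
Step 21: union(10, 11) -> merged; set of 10 now {10, 11}
Component of 7: {0, 1, 2, 3, 4, 5, 7, 8, 9, 12}

Answer: 0, 1, 2, 3, 4, 5, 7, 8, 9, 12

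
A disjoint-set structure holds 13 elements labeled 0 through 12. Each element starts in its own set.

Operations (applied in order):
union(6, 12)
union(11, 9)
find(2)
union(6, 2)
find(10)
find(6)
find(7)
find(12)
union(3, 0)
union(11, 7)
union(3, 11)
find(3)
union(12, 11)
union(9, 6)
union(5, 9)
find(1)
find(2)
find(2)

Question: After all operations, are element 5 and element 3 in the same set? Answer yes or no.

Step 1: union(6, 12) -> merged; set of 6 now {6, 12}
Step 2: union(11, 9) -> merged; set of 11 now {9, 11}
Step 3: find(2) -> no change; set of 2 is {2}
Step 4: union(6, 2) -> merged; set of 6 now {2, 6, 12}
Step 5: find(10) -> no change; set of 10 is {10}
Step 6: find(6) -> no change; set of 6 is {2, 6, 12}
Step 7: find(7) -> no change; set of 7 is {7}
Step 8: find(12) -> no change; set of 12 is {2, 6, 12}
Step 9: union(3, 0) -> merged; set of 3 now {0, 3}
Step 10: union(11, 7) -> merged; set of 11 now {7, 9, 11}
Step 11: union(3, 11) -> merged; set of 3 now {0, 3, 7, 9, 11}
Step 12: find(3) -> no change; set of 3 is {0, 3, 7, 9, 11}
Step 13: union(12, 11) -> merged; set of 12 now {0, 2, 3, 6, 7, 9, 11, 12}
Step 14: union(9, 6) -> already same set; set of 9 now {0, 2, 3, 6, 7, 9, 11, 12}
Step 15: union(5, 9) -> merged; set of 5 now {0, 2, 3, 5, 6, 7, 9, 11, 12}
Step 16: find(1) -> no change; set of 1 is {1}
Step 17: find(2) -> no change; set of 2 is {0, 2, 3, 5, 6, 7, 9, 11, 12}
Step 18: find(2) -> no change; set of 2 is {0, 2, 3, 5, 6, 7, 9, 11, 12}
Set of 5: {0, 2, 3, 5, 6, 7, 9, 11, 12}; 3 is a member.

Answer: yes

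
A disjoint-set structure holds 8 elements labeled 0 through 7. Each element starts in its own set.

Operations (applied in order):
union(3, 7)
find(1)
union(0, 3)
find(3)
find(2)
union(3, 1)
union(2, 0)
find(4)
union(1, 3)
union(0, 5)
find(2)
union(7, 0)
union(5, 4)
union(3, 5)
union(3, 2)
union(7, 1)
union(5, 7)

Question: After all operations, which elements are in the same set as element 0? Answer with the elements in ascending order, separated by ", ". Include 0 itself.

Step 1: union(3, 7) -> merged; set of 3 now {3, 7}
Step 2: find(1) -> no change; set of 1 is {1}
Step 3: union(0, 3) -> merged; set of 0 now {0, 3, 7}
Step 4: find(3) -> no change; set of 3 is {0, 3, 7}
Step 5: find(2) -> no change; set of 2 is {2}
Step 6: union(3, 1) -> merged; set of 3 now {0, 1, 3, 7}
Step 7: union(2, 0) -> merged; set of 2 now {0, 1, 2, 3, 7}
Step 8: find(4) -> no change; set of 4 is {4}
Step 9: union(1, 3) -> already same set; set of 1 now {0, 1, 2, 3, 7}
Step 10: union(0, 5) -> merged; set of 0 now {0, 1, 2, 3, 5, 7}
Step 11: find(2) -> no change; set of 2 is {0, 1, 2, 3, 5, 7}
Step 12: union(7, 0) -> already same set; set of 7 now {0, 1, 2, 3, 5, 7}
Step 13: union(5, 4) -> merged; set of 5 now {0, 1, 2, 3, 4, 5, 7}
Step 14: union(3, 5) -> already same set; set of 3 now {0, 1, 2, 3, 4, 5, 7}
Step 15: union(3, 2) -> already same set; set of 3 now {0, 1, 2, 3, 4, 5, 7}
Step 16: union(7, 1) -> already same set; set of 7 now {0, 1, 2, 3, 4, 5, 7}
Step 17: union(5, 7) -> already same set; set of 5 now {0, 1, 2, 3, 4, 5, 7}
Component of 0: {0, 1, 2, 3, 4, 5, 7}

Answer: 0, 1, 2, 3, 4, 5, 7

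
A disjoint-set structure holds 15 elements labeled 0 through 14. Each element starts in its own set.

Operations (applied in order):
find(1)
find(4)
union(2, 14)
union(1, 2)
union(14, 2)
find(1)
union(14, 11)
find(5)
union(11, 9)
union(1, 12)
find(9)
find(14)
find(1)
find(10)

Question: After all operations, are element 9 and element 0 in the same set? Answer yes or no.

Answer: no

Derivation:
Step 1: find(1) -> no change; set of 1 is {1}
Step 2: find(4) -> no change; set of 4 is {4}
Step 3: union(2, 14) -> merged; set of 2 now {2, 14}
Step 4: union(1, 2) -> merged; set of 1 now {1, 2, 14}
Step 5: union(14, 2) -> already same set; set of 14 now {1, 2, 14}
Step 6: find(1) -> no change; set of 1 is {1, 2, 14}
Step 7: union(14, 11) -> merged; set of 14 now {1, 2, 11, 14}
Step 8: find(5) -> no change; set of 5 is {5}
Step 9: union(11, 9) -> merged; set of 11 now {1, 2, 9, 11, 14}
Step 10: union(1, 12) -> merged; set of 1 now {1, 2, 9, 11, 12, 14}
Step 11: find(9) -> no change; set of 9 is {1, 2, 9, 11, 12, 14}
Step 12: find(14) -> no change; set of 14 is {1, 2, 9, 11, 12, 14}
Step 13: find(1) -> no change; set of 1 is {1, 2, 9, 11, 12, 14}
Step 14: find(10) -> no change; set of 10 is {10}
Set of 9: {1, 2, 9, 11, 12, 14}; 0 is not a member.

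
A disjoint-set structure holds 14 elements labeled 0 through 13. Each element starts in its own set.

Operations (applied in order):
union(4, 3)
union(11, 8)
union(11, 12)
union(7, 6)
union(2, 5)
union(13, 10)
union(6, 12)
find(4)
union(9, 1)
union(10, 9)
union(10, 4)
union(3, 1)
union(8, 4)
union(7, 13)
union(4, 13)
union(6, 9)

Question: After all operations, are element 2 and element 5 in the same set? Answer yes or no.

Answer: yes

Derivation:
Step 1: union(4, 3) -> merged; set of 4 now {3, 4}
Step 2: union(11, 8) -> merged; set of 11 now {8, 11}
Step 3: union(11, 12) -> merged; set of 11 now {8, 11, 12}
Step 4: union(7, 6) -> merged; set of 7 now {6, 7}
Step 5: union(2, 5) -> merged; set of 2 now {2, 5}
Step 6: union(13, 10) -> merged; set of 13 now {10, 13}
Step 7: union(6, 12) -> merged; set of 6 now {6, 7, 8, 11, 12}
Step 8: find(4) -> no change; set of 4 is {3, 4}
Step 9: union(9, 1) -> merged; set of 9 now {1, 9}
Step 10: union(10, 9) -> merged; set of 10 now {1, 9, 10, 13}
Step 11: union(10, 4) -> merged; set of 10 now {1, 3, 4, 9, 10, 13}
Step 12: union(3, 1) -> already same set; set of 3 now {1, 3, 4, 9, 10, 13}
Step 13: union(8, 4) -> merged; set of 8 now {1, 3, 4, 6, 7, 8, 9, 10, 11, 12, 13}
Step 14: union(7, 13) -> already same set; set of 7 now {1, 3, 4, 6, 7, 8, 9, 10, 11, 12, 13}
Step 15: union(4, 13) -> already same set; set of 4 now {1, 3, 4, 6, 7, 8, 9, 10, 11, 12, 13}
Step 16: union(6, 9) -> already same set; set of 6 now {1, 3, 4, 6, 7, 8, 9, 10, 11, 12, 13}
Set of 2: {2, 5}; 5 is a member.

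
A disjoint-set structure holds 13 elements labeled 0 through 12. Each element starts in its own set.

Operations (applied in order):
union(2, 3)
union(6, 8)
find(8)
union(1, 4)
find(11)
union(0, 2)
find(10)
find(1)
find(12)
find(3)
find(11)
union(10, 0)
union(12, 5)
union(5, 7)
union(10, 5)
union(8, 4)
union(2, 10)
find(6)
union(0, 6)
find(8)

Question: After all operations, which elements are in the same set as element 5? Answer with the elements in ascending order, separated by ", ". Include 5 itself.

Step 1: union(2, 3) -> merged; set of 2 now {2, 3}
Step 2: union(6, 8) -> merged; set of 6 now {6, 8}
Step 3: find(8) -> no change; set of 8 is {6, 8}
Step 4: union(1, 4) -> merged; set of 1 now {1, 4}
Step 5: find(11) -> no change; set of 11 is {11}
Step 6: union(0, 2) -> merged; set of 0 now {0, 2, 3}
Step 7: find(10) -> no change; set of 10 is {10}
Step 8: find(1) -> no change; set of 1 is {1, 4}
Step 9: find(12) -> no change; set of 12 is {12}
Step 10: find(3) -> no change; set of 3 is {0, 2, 3}
Step 11: find(11) -> no change; set of 11 is {11}
Step 12: union(10, 0) -> merged; set of 10 now {0, 2, 3, 10}
Step 13: union(12, 5) -> merged; set of 12 now {5, 12}
Step 14: union(5, 7) -> merged; set of 5 now {5, 7, 12}
Step 15: union(10, 5) -> merged; set of 10 now {0, 2, 3, 5, 7, 10, 12}
Step 16: union(8, 4) -> merged; set of 8 now {1, 4, 6, 8}
Step 17: union(2, 10) -> already same set; set of 2 now {0, 2, 3, 5, 7, 10, 12}
Step 18: find(6) -> no change; set of 6 is {1, 4, 6, 8}
Step 19: union(0, 6) -> merged; set of 0 now {0, 1, 2, 3, 4, 5, 6, 7, 8, 10, 12}
Step 20: find(8) -> no change; set of 8 is {0, 1, 2, 3, 4, 5, 6, 7, 8, 10, 12}
Component of 5: {0, 1, 2, 3, 4, 5, 6, 7, 8, 10, 12}

Answer: 0, 1, 2, 3, 4, 5, 6, 7, 8, 10, 12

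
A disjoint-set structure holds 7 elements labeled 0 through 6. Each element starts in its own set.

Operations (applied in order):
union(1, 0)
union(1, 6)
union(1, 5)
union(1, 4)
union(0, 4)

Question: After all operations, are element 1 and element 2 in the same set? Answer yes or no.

Answer: no

Derivation:
Step 1: union(1, 0) -> merged; set of 1 now {0, 1}
Step 2: union(1, 6) -> merged; set of 1 now {0, 1, 6}
Step 3: union(1, 5) -> merged; set of 1 now {0, 1, 5, 6}
Step 4: union(1, 4) -> merged; set of 1 now {0, 1, 4, 5, 6}
Step 5: union(0, 4) -> already same set; set of 0 now {0, 1, 4, 5, 6}
Set of 1: {0, 1, 4, 5, 6}; 2 is not a member.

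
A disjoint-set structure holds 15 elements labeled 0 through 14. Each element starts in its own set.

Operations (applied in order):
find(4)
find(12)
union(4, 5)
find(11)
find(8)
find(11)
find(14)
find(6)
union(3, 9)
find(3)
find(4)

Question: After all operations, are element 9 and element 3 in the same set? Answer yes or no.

Step 1: find(4) -> no change; set of 4 is {4}
Step 2: find(12) -> no change; set of 12 is {12}
Step 3: union(4, 5) -> merged; set of 4 now {4, 5}
Step 4: find(11) -> no change; set of 11 is {11}
Step 5: find(8) -> no change; set of 8 is {8}
Step 6: find(11) -> no change; set of 11 is {11}
Step 7: find(14) -> no change; set of 14 is {14}
Step 8: find(6) -> no change; set of 6 is {6}
Step 9: union(3, 9) -> merged; set of 3 now {3, 9}
Step 10: find(3) -> no change; set of 3 is {3, 9}
Step 11: find(4) -> no change; set of 4 is {4, 5}
Set of 9: {3, 9}; 3 is a member.

Answer: yes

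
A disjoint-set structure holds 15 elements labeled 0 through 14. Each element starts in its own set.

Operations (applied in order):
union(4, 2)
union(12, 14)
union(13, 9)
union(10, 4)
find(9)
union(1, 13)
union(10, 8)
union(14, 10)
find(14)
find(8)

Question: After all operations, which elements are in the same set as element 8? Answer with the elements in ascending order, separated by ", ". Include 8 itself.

Answer: 2, 4, 8, 10, 12, 14

Derivation:
Step 1: union(4, 2) -> merged; set of 4 now {2, 4}
Step 2: union(12, 14) -> merged; set of 12 now {12, 14}
Step 3: union(13, 9) -> merged; set of 13 now {9, 13}
Step 4: union(10, 4) -> merged; set of 10 now {2, 4, 10}
Step 5: find(9) -> no change; set of 9 is {9, 13}
Step 6: union(1, 13) -> merged; set of 1 now {1, 9, 13}
Step 7: union(10, 8) -> merged; set of 10 now {2, 4, 8, 10}
Step 8: union(14, 10) -> merged; set of 14 now {2, 4, 8, 10, 12, 14}
Step 9: find(14) -> no change; set of 14 is {2, 4, 8, 10, 12, 14}
Step 10: find(8) -> no change; set of 8 is {2, 4, 8, 10, 12, 14}
Component of 8: {2, 4, 8, 10, 12, 14}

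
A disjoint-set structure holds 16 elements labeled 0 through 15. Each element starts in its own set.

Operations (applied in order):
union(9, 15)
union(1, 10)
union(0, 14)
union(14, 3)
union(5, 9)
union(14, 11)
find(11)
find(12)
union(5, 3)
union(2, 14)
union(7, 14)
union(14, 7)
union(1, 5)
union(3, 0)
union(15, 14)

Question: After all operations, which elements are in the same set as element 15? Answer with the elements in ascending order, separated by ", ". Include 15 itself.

Answer: 0, 1, 2, 3, 5, 7, 9, 10, 11, 14, 15

Derivation:
Step 1: union(9, 15) -> merged; set of 9 now {9, 15}
Step 2: union(1, 10) -> merged; set of 1 now {1, 10}
Step 3: union(0, 14) -> merged; set of 0 now {0, 14}
Step 4: union(14, 3) -> merged; set of 14 now {0, 3, 14}
Step 5: union(5, 9) -> merged; set of 5 now {5, 9, 15}
Step 6: union(14, 11) -> merged; set of 14 now {0, 3, 11, 14}
Step 7: find(11) -> no change; set of 11 is {0, 3, 11, 14}
Step 8: find(12) -> no change; set of 12 is {12}
Step 9: union(5, 3) -> merged; set of 5 now {0, 3, 5, 9, 11, 14, 15}
Step 10: union(2, 14) -> merged; set of 2 now {0, 2, 3, 5, 9, 11, 14, 15}
Step 11: union(7, 14) -> merged; set of 7 now {0, 2, 3, 5, 7, 9, 11, 14, 15}
Step 12: union(14, 7) -> already same set; set of 14 now {0, 2, 3, 5, 7, 9, 11, 14, 15}
Step 13: union(1, 5) -> merged; set of 1 now {0, 1, 2, 3, 5, 7, 9, 10, 11, 14, 15}
Step 14: union(3, 0) -> already same set; set of 3 now {0, 1, 2, 3, 5, 7, 9, 10, 11, 14, 15}
Step 15: union(15, 14) -> already same set; set of 15 now {0, 1, 2, 3, 5, 7, 9, 10, 11, 14, 15}
Component of 15: {0, 1, 2, 3, 5, 7, 9, 10, 11, 14, 15}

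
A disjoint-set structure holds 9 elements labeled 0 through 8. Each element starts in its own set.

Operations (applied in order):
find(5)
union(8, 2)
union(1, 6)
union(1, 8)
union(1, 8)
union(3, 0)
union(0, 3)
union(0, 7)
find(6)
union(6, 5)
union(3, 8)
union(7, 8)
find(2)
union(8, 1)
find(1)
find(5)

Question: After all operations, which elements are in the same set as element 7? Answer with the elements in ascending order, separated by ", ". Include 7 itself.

Step 1: find(5) -> no change; set of 5 is {5}
Step 2: union(8, 2) -> merged; set of 8 now {2, 8}
Step 3: union(1, 6) -> merged; set of 1 now {1, 6}
Step 4: union(1, 8) -> merged; set of 1 now {1, 2, 6, 8}
Step 5: union(1, 8) -> already same set; set of 1 now {1, 2, 6, 8}
Step 6: union(3, 0) -> merged; set of 3 now {0, 3}
Step 7: union(0, 3) -> already same set; set of 0 now {0, 3}
Step 8: union(0, 7) -> merged; set of 0 now {0, 3, 7}
Step 9: find(6) -> no change; set of 6 is {1, 2, 6, 8}
Step 10: union(6, 5) -> merged; set of 6 now {1, 2, 5, 6, 8}
Step 11: union(3, 8) -> merged; set of 3 now {0, 1, 2, 3, 5, 6, 7, 8}
Step 12: union(7, 8) -> already same set; set of 7 now {0, 1, 2, 3, 5, 6, 7, 8}
Step 13: find(2) -> no change; set of 2 is {0, 1, 2, 3, 5, 6, 7, 8}
Step 14: union(8, 1) -> already same set; set of 8 now {0, 1, 2, 3, 5, 6, 7, 8}
Step 15: find(1) -> no change; set of 1 is {0, 1, 2, 3, 5, 6, 7, 8}
Step 16: find(5) -> no change; set of 5 is {0, 1, 2, 3, 5, 6, 7, 8}
Component of 7: {0, 1, 2, 3, 5, 6, 7, 8}

Answer: 0, 1, 2, 3, 5, 6, 7, 8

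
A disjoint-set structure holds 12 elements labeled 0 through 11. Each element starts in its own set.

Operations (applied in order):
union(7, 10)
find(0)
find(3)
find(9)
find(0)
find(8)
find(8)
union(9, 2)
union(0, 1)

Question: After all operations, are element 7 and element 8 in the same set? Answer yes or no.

Step 1: union(7, 10) -> merged; set of 7 now {7, 10}
Step 2: find(0) -> no change; set of 0 is {0}
Step 3: find(3) -> no change; set of 3 is {3}
Step 4: find(9) -> no change; set of 9 is {9}
Step 5: find(0) -> no change; set of 0 is {0}
Step 6: find(8) -> no change; set of 8 is {8}
Step 7: find(8) -> no change; set of 8 is {8}
Step 8: union(9, 2) -> merged; set of 9 now {2, 9}
Step 9: union(0, 1) -> merged; set of 0 now {0, 1}
Set of 7: {7, 10}; 8 is not a member.

Answer: no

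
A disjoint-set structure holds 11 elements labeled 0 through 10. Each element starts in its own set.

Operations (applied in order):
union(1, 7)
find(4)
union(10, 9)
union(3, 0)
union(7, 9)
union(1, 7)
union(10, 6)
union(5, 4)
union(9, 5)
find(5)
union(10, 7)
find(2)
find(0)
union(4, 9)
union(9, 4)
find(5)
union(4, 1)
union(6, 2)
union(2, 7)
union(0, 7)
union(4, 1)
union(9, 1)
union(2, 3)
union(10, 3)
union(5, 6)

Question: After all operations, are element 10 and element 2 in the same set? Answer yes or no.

Answer: yes

Derivation:
Step 1: union(1, 7) -> merged; set of 1 now {1, 7}
Step 2: find(4) -> no change; set of 4 is {4}
Step 3: union(10, 9) -> merged; set of 10 now {9, 10}
Step 4: union(3, 0) -> merged; set of 3 now {0, 3}
Step 5: union(7, 9) -> merged; set of 7 now {1, 7, 9, 10}
Step 6: union(1, 7) -> already same set; set of 1 now {1, 7, 9, 10}
Step 7: union(10, 6) -> merged; set of 10 now {1, 6, 7, 9, 10}
Step 8: union(5, 4) -> merged; set of 5 now {4, 5}
Step 9: union(9, 5) -> merged; set of 9 now {1, 4, 5, 6, 7, 9, 10}
Step 10: find(5) -> no change; set of 5 is {1, 4, 5, 6, 7, 9, 10}
Step 11: union(10, 7) -> already same set; set of 10 now {1, 4, 5, 6, 7, 9, 10}
Step 12: find(2) -> no change; set of 2 is {2}
Step 13: find(0) -> no change; set of 0 is {0, 3}
Step 14: union(4, 9) -> already same set; set of 4 now {1, 4, 5, 6, 7, 9, 10}
Step 15: union(9, 4) -> already same set; set of 9 now {1, 4, 5, 6, 7, 9, 10}
Step 16: find(5) -> no change; set of 5 is {1, 4, 5, 6, 7, 9, 10}
Step 17: union(4, 1) -> already same set; set of 4 now {1, 4, 5, 6, 7, 9, 10}
Step 18: union(6, 2) -> merged; set of 6 now {1, 2, 4, 5, 6, 7, 9, 10}
Step 19: union(2, 7) -> already same set; set of 2 now {1, 2, 4, 5, 6, 7, 9, 10}
Step 20: union(0, 7) -> merged; set of 0 now {0, 1, 2, 3, 4, 5, 6, 7, 9, 10}
Step 21: union(4, 1) -> already same set; set of 4 now {0, 1, 2, 3, 4, 5, 6, 7, 9, 10}
Step 22: union(9, 1) -> already same set; set of 9 now {0, 1, 2, 3, 4, 5, 6, 7, 9, 10}
Step 23: union(2, 3) -> already same set; set of 2 now {0, 1, 2, 3, 4, 5, 6, 7, 9, 10}
Step 24: union(10, 3) -> already same set; set of 10 now {0, 1, 2, 3, 4, 5, 6, 7, 9, 10}
Step 25: union(5, 6) -> already same set; set of 5 now {0, 1, 2, 3, 4, 5, 6, 7, 9, 10}
Set of 10: {0, 1, 2, 3, 4, 5, 6, 7, 9, 10}; 2 is a member.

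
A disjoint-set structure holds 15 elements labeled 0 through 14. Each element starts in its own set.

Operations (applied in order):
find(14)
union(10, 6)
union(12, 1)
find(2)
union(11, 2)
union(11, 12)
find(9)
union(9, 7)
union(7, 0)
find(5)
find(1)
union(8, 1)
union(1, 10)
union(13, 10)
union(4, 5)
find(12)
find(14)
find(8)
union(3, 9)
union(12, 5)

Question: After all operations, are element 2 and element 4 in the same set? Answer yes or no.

Step 1: find(14) -> no change; set of 14 is {14}
Step 2: union(10, 6) -> merged; set of 10 now {6, 10}
Step 3: union(12, 1) -> merged; set of 12 now {1, 12}
Step 4: find(2) -> no change; set of 2 is {2}
Step 5: union(11, 2) -> merged; set of 11 now {2, 11}
Step 6: union(11, 12) -> merged; set of 11 now {1, 2, 11, 12}
Step 7: find(9) -> no change; set of 9 is {9}
Step 8: union(9, 7) -> merged; set of 9 now {7, 9}
Step 9: union(7, 0) -> merged; set of 7 now {0, 7, 9}
Step 10: find(5) -> no change; set of 5 is {5}
Step 11: find(1) -> no change; set of 1 is {1, 2, 11, 12}
Step 12: union(8, 1) -> merged; set of 8 now {1, 2, 8, 11, 12}
Step 13: union(1, 10) -> merged; set of 1 now {1, 2, 6, 8, 10, 11, 12}
Step 14: union(13, 10) -> merged; set of 13 now {1, 2, 6, 8, 10, 11, 12, 13}
Step 15: union(4, 5) -> merged; set of 4 now {4, 5}
Step 16: find(12) -> no change; set of 12 is {1, 2, 6, 8, 10, 11, 12, 13}
Step 17: find(14) -> no change; set of 14 is {14}
Step 18: find(8) -> no change; set of 8 is {1, 2, 6, 8, 10, 11, 12, 13}
Step 19: union(3, 9) -> merged; set of 3 now {0, 3, 7, 9}
Step 20: union(12, 5) -> merged; set of 12 now {1, 2, 4, 5, 6, 8, 10, 11, 12, 13}
Set of 2: {1, 2, 4, 5, 6, 8, 10, 11, 12, 13}; 4 is a member.

Answer: yes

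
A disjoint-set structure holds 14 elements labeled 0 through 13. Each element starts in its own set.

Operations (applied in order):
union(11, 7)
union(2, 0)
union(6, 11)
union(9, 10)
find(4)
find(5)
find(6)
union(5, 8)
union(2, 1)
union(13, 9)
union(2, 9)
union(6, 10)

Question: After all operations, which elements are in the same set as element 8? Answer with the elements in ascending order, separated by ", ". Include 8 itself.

Step 1: union(11, 7) -> merged; set of 11 now {7, 11}
Step 2: union(2, 0) -> merged; set of 2 now {0, 2}
Step 3: union(6, 11) -> merged; set of 6 now {6, 7, 11}
Step 4: union(9, 10) -> merged; set of 9 now {9, 10}
Step 5: find(4) -> no change; set of 4 is {4}
Step 6: find(5) -> no change; set of 5 is {5}
Step 7: find(6) -> no change; set of 6 is {6, 7, 11}
Step 8: union(5, 8) -> merged; set of 5 now {5, 8}
Step 9: union(2, 1) -> merged; set of 2 now {0, 1, 2}
Step 10: union(13, 9) -> merged; set of 13 now {9, 10, 13}
Step 11: union(2, 9) -> merged; set of 2 now {0, 1, 2, 9, 10, 13}
Step 12: union(6, 10) -> merged; set of 6 now {0, 1, 2, 6, 7, 9, 10, 11, 13}
Component of 8: {5, 8}

Answer: 5, 8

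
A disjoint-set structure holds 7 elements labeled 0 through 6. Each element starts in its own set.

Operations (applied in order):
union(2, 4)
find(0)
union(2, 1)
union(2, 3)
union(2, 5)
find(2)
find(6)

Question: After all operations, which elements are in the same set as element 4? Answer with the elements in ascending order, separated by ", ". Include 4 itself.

Step 1: union(2, 4) -> merged; set of 2 now {2, 4}
Step 2: find(0) -> no change; set of 0 is {0}
Step 3: union(2, 1) -> merged; set of 2 now {1, 2, 4}
Step 4: union(2, 3) -> merged; set of 2 now {1, 2, 3, 4}
Step 5: union(2, 5) -> merged; set of 2 now {1, 2, 3, 4, 5}
Step 6: find(2) -> no change; set of 2 is {1, 2, 3, 4, 5}
Step 7: find(6) -> no change; set of 6 is {6}
Component of 4: {1, 2, 3, 4, 5}

Answer: 1, 2, 3, 4, 5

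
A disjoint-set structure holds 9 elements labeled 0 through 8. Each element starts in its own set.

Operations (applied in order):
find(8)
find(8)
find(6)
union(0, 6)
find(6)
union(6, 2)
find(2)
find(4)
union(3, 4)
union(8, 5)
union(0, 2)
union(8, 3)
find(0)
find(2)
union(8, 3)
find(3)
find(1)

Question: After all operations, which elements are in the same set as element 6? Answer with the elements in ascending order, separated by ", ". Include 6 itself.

Answer: 0, 2, 6

Derivation:
Step 1: find(8) -> no change; set of 8 is {8}
Step 2: find(8) -> no change; set of 8 is {8}
Step 3: find(6) -> no change; set of 6 is {6}
Step 4: union(0, 6) -> merged; set of 0 now {0, 6}
Step 5: find(6) -> no change; set of 6 is {0, 6}
Step 6: union(6, 2) -> merged; set of 6 now {0, 2, 6}
Step 7: find(2) -> no change; set of 2 is {0, 2, 6}
Step 8: find(4) -> no change; set of 4 is {4}
Step 9: union(3, 4) -> merged; set of 3 now {3, 4}
Step 10: union(8, 5) -> merged; set of 8 now {5, 8}
Step 11: union(0, 2) -> already same set; set of 0 now {0, 2, 6}
Step 12: union(8, 3) -> merged; set of 8 now {3, 4, 5, 8}
Step 13: find(0) -> no change; set of 0 is {0, 2, 6}
Step 14: find(2) -> no change; set of 2 is {0, 2, 6}
Step 15: union(8, 3) -> already same set; set of 8 now {3, 4, 5, 8}
Step 16: find(3) -> no change; set of 3 is {3, 4, 5, 8}
Step 17: find(1) -> no change; set of 1 is {1}
Component of 6: {0, 2, 6}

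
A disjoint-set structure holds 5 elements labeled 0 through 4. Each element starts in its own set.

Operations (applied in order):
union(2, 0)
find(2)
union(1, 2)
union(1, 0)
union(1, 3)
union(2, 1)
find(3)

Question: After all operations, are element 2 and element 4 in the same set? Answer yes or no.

Answer: no

Derivation:
Step 1: union(2, 0) -> merged; set of 2 now {0, 2}
Step 2: find(2) -> no change; set of 2 is {0, 2}
Step 3: union(1, 2) -> merged; set of 1 now {0, 1, 2}
Step 4: union(1, 0) -> already same set; set of 1 now {0, 1, 2}
Step 5: union(1, 3) -> merged; set of 1 now {0, 1, 2, 3}
Step 6: union(2, 1) -> already same set; set of 2 now {0, 1, 2, 3}
Step 7: find(3) -> no change; set of 3 is {0, 1, 2, 3}
Set of 2: {0, 1, 2, 3}; 4 is not a member.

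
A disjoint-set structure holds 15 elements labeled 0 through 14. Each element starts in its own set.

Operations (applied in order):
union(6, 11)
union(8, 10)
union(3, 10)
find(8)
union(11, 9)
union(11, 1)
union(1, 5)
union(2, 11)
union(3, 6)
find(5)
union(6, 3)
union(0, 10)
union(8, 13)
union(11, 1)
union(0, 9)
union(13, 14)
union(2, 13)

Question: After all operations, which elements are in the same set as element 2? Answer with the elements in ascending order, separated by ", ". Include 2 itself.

Answer: 0, 1, 2, 3, 5, 6, 8, 9, 10, 11, 13, 14

Derivation:
Step 1: union(6, 11) -> merged; set of 6 now {6, 11}
Step 2: union(8, 10) -> merged; set of 8 now {8, 10}
Step 3: union(3, 10) -> merged; set of 3 now {3, 8, 10}
Step 4: find(8) -> no change; set of 8 is {3, 8, 10}
Step 5: union(11, 9) -> merged; set of 11 now {6, 9, 11}
Step 6: union(11, 1) -> merged; set of 11 now {1, 6, 9, 11}
Step 7: union(1, 5) -> merged; set of 1 now {1, 5, 6, 9, 11}
Step 8: union(2, 11) -> merged; set of 2 now {1, 2, 5, 6, 9, 11}
Step 9: union(3, 6) -> merged; set of 3 now {1, 2, 3, 5, 6, 8, 9, 10, 11}
Step 10: find(5) -> no change; set of 5 is {1, 2, 3, 5, 6, 8, 9, 10, 11}
Step 11: union(6, 3) -> already same set; set of 6 now {1, 2, 3, 5, 6, 8, 9, 10, 11}
Step 12: union(0, 10) -> merged; set of 0 now {0, 1, 2, 3, 5, 6, 8, 9, 10, 11}
Step 13: union(8, 13) -> merged; set of 8 now {0, 1, 2, 3, 5, 6, 8, 9, 10, 11, 13}
Step 14: union(11, 1) -> already same set; set of 11 now {0, 1, 2, 3, 5, 6, 8, 9, 10, 11, 13}
Step 15: union(0, 9) -> already same set; set of 0 now {0, 1, 2, 3, 5, 6, 8, 9, 10, 11, 13}
Step 16: union(13, 14) -> merged; set of 13 now {0, 1, 2, 3, 5, 6, 8, 9, 10, 11, 13, 14}
Step 17: union(2, 13) -> already same set; set of 2 now {0, 1, 2, 3, 5, 6, 8, 9, 10, 11, 13, 14}
Component of 2: {0, 1, 2, 3, 5, 6, 8, 9, 10, 11, 13, 14}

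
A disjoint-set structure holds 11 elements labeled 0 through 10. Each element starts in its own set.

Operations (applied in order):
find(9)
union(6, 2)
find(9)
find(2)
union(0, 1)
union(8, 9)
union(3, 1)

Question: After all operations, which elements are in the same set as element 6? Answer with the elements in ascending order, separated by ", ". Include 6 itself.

Answer: 2, 6

Derivation:
Step 1: find(9) -> no change; set of 9 is {9}
Step 2: union(6, 2) -> merged; set of 6 now {2, 6}
Step 3: find(9) -> no change; set of 9 is {9}
Step 4: find(2) -> no change; set of 2 is {2, 6}
Step 5: union(0, 1) -> merged; set of 0 now {0, 1}
Step 6: union(8, 9) -> merged; set of 8 now {8, 9}
Step 7: union(3, 1) -> merged; set of 3 now {0, 1, 3}
Component of 6: {2, 6}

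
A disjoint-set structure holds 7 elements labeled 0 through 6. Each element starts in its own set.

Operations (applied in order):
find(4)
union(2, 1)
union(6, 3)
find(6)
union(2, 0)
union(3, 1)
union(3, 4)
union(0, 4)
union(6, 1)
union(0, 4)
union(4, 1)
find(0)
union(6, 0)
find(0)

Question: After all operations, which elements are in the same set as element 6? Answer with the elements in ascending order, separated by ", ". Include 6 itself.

Step 1: find(4) -> no change; set of 4 is {4}
Step 2: union(2, 1) -> merged; set of 2 now {1, 2}
Step 3: union(6, 3) -> merged; set of 6 now {3, 6}
Step 4: find(6) -> no change; set of 6 is {3, 6}
Step 5: union(2, 0) -> merged; set of 2 now {0, 1, 2}
Step 6: union(3, 1) -> merged; set of 3 now {0, 1, 2, 3, 6}
Step 7: union(3, 4) -> merged; set of 3 now {0, 1, 2, 3, 4, 6}
Step 8: union(0, 4) -> already same set; set of 0 now {0, 1, 2, 3, 4, 6}
Step 9: union(6, 1) -> already same set; set of 6 now {0, 1, 2, 3, 4, 6}
Step 10: union(0, 4) -> already same set; set of 0 now {0, 1, 2, 3, 4, 6}
Step 11: union(4, 1) -> already same set; set of 4 now {0, 1, 2, 3, 4, 6}
Step 12: find(0) -> no change; set of 0 is {0, 1, 2, 3, 4, 6}
Step 13: union(6, 0) -> already same set; set of 6 now {0, 1, 2, 3, 4, 6}
Step 14: find(0) -> no change; set of 0 is {0, 1, 2, 3, 4, 6}
Component of 6: {0, 1, 2, 3, 4, 6}

Answer: 0, 1, 2, 3, 4, 6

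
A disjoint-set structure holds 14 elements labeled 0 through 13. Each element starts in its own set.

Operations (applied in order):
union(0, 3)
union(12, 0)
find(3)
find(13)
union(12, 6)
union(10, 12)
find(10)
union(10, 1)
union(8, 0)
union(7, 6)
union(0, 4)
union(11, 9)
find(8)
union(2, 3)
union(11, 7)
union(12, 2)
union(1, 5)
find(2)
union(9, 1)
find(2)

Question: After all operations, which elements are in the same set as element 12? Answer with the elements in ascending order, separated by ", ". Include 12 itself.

Answer: 0, 1, 2, 3, 4, 5, 6, 7, 8, 9, 10, 11, 12

Derivation:
Step 1: union(0, 3) -> merged; set of 0 now {0, 3}
Step 2: union(12, 0) -> merged; set of 12 now {0, 3, 12}
Step 3: find(3) -> no change; set of 3 is {0, 3, 12}
Step 4: find(13) -> no change; set of 13 is {13}
Step 5: union(12, 6) -> merged; set of 12 now {0, 3, 6, 12}
Step 6: union(10, 12) -> merged; set of 10 now {0, 3, 6, 10, 12}
Step 7: find(10) -> no change; set of 10 is {0, 3, 6, 10, 12}
Step 8: union(10, 1) -> merged; set of 10 now {0, 1, 3, 6, 10, 12}
Step 9: union(8, 0) -> merged; set of 8 now {0, 1, 3, 6, 8, 10, 12}
Step 10: union(7, 6) -> merged; set of 7 now {0, 1, 3, 6, 7, 8, 10, 12}
Step 11: union(0, 4) -> merged; set of 0 now {0, 1, 3, 4, 6, 7, 8, 10, 12}
Step 12: union(11, 9) -> merged; set of 11 now {9, 11}
Step 13: find(8) -> no change; set of 8 is {0, 1, 3, 4, 6, 7, 8, 10, 12}
Step 14: union(2, 3) -> merged; set of 2 now {0, 1, 2, 3, 4, 6, 7, 8, 10, 12}
Step 15: union(11, 7) -> merged; set of 11 now {0, 1, 2, 3, 4, 6, 7, 8, 9, 10, 11, 12}
Step 16: union(12, 2) -> already same set; set of 12 now {0, 1, 2, 3, 4, 6, 7, 8, 9, 10, 11, 12}
Step 17: union(1, 5) -> merged; set of 1 now {0, 1, 2, 3, 4, 5, 6, 7, 8, 9, 10, 11, 12}
Step 18: find(2) -> no change; set of 2 is {0, 1, 2, 3, 4, 5, 6, 7, 8, 9, 10, 11, 12}
Step 19: union(9, 1) -> already same set; set of 9 now {0, 1, 2, 3, 4, 5, 6, 7, 8, 9, 10, 11, 12}
Step 20: find(2) -> no change; set of 2 is {0, 1, 2, 3, 4, 5, 6, 7, 8, 9, 10, 11, 12}
Component of 12: {0, 1, 2, 3, 4, 5, 6, 7, 8, 9, 10, 11, 12}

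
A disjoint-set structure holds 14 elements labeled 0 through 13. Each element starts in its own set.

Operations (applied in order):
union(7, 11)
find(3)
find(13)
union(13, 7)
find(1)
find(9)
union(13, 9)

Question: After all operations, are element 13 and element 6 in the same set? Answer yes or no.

Answer: no

Derivation:
Step 1: union(7, 11) -> merged; set of 7 now {7, 11}
Step 2: find(3) -> no change; set of 3 is {3}
Step 3: find(13) -> no change; set of 13 is {13}
Step 4: union(13, 7) -> merged; set of 13 now {7, 11, 13}
Step 5: find(1) -> no change; set of 1 is {1}
Step 6: find(9) -> no change; set of 9 is {9}
Step 7: union(13, 9) -> merged; set of 13 now {7, 9, 11, 13}
Set of 13: {7, 9, 11, 13}; 6 is not a member.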